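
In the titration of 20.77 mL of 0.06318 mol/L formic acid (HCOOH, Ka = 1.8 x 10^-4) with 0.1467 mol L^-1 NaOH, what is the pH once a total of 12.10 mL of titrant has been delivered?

n(acid) = 0.06318 x 0.02077 = 0.001312 mol; n(NaOH) added = 0.1467 x 0.01210 = 0.001775 mol.
Base is in excess by 0.001775 - 0.001312 = 0.0004628 mol in a total volume of 0.03287 L.
[OH^-] = 0.0004628/0.03287 = 0.01408 M, so pOH = 1.85 and pH = 14.00 - 1.85 = 12.15.

12.15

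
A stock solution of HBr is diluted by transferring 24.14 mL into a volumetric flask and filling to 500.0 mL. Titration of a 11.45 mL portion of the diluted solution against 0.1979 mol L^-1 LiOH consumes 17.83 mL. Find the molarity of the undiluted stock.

6.38 M

n(LiOH) = 0.1979 x 0.01783 = 0.003529 mol.
n(HBr) in the aliquot = 0.003529 mol.
[diluted HBr] = 0.003529 / 0.01145 = 0.3082 M.
Dilution factor = 500.0/24.14 = 20.71, so [stock] = 0.3082 x 20.71 = 6.38 M.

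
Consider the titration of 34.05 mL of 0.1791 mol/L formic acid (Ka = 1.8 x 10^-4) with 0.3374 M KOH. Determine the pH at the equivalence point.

8.41

n(HCOOH) = 0.1791 x 0.03405 = 0.006098 mol; V(KOH) at equivalence = 0.006098/0.3374 = 0.01807 L.
At equivalence all the acid is converted to HCOO-; total volume = 0.03405 + 0.01807 = 0.05212 L, so [HCOO-] = 0.006098/0.05212 = 0.1170 M.
Kb = Kw/Ka = 1.0e-14 / 1.8 x 10^-4 = 5.56e-11.
[OH^-] = sqrt(Kb x [HCOO-]) = sqrt(5.56e-11 x 0.1170) = 2.55e-6 M.
pOH = 5.59, so pH = 14.00 - 5.59 = 8.41.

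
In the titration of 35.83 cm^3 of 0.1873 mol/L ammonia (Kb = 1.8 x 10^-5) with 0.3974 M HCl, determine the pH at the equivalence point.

n(NH3) = 0.1873 x 0.03583 = 0.006711 mol; V(HCl) at equivalence = 0.006711/0.3974 = 0.01689 L.
At equivalence the base is fully converted to NH4+; total volume = 0.05272 L, so [NH4+] = 0.006711/0.05272 = 0.1273 M.
Ka(NH4+) = Kw/Kb = 1.0e-14 / 1.8 x 10^-5 = 5.56e-10.
[H^+] = sqrt(Ka x [NH4+]) = sqrt(5.56e-10 x 0.1273) = 8.41e-6 M.
pH = -log(8.41e-6) = 5.08.

5.08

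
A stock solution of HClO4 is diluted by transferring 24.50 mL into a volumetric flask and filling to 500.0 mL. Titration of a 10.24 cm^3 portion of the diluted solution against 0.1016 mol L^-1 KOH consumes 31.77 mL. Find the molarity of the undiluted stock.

n(KOH) = 0.1016 x 0.03177 = 0.003228 mol.
n(HClO4) in the aliquot = 0.003228 mol.
[diluted HClO4] = 0.003228 / 0.01024 = 0.3152 M.
Dilution factor = 500.0/24.50 = 20.41, so [stock] = 0.3152 x 20.41 = 6.43 M.

6.43 M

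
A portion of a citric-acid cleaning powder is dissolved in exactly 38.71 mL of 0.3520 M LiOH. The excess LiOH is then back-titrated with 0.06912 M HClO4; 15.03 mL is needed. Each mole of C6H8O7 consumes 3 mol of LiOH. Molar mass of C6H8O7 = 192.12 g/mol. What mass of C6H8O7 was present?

Total n(LiOH) added = 0.3520 x 0.03871 = 0.01363 mol.
n(HClO4) used = 0.06912 x 0.01503 = 0.001039 mol, which equals the excess n(LiOH).
So n(LiOH) consumed by the sample = 0.01363 - 0.001039 = 0.01259 mol.
n(C6H8O7) = 0.01259 / 3 = 0.004196 mol.
mass = 0.004196 mol x 192.12 g/mol = 0.806 g.

0.806 g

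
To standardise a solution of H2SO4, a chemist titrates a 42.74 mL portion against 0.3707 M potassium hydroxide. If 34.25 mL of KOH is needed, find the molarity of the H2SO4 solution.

0.149 M

n(KOH) delivered = 0.3707 x 0.03425 = 0.01270 mol.
The reaction is 1 H2SO4 + 2 KOH, so n(H2SO4) = 0.01270 x 1/2 = 0.006348 mol.
[H2SO4] = 0.006348 mol / 0.04274 L = 0.149 M.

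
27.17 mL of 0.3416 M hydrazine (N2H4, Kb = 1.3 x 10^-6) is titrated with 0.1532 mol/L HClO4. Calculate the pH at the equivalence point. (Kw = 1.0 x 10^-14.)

4.54

n(N2H4) = 0.3416 x 0.02717 = 0.009281 mol; V(HClO4) at equivalence = 0.009281/0.1532 = 0.06058 L.
At equivalence the base is fully converted to N2H5+; total volume = 0.08775 L, so [N2H5+] = 0.009281/0.08775 = 0.1058 M.
Ka(N2H5+) = Kw/Kb = 1.0e-14 / 1.3 x 10^-6 = 7.69e-9.
[H^+] = sqrt(Ka x [N2H5+]) = sqrt(7.69e-9 x 0.1058) = 2.85e-5 M.
pH = -log(2.85e-5) = 4.54.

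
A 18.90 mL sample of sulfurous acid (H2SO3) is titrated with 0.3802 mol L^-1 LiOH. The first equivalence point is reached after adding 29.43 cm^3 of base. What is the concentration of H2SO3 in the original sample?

0.592 M

n(LiOH) = 0.3802 x 0.02943 = 0.01119 mol.
At the first equivalence point, 1 mol OH^- react per mol H2SO3, so n(H2SO3) = 0.01119 / 1 = 0.01119 mol.
[H2SO3] = 0.01119 / 0.01890 L = 0.592 M.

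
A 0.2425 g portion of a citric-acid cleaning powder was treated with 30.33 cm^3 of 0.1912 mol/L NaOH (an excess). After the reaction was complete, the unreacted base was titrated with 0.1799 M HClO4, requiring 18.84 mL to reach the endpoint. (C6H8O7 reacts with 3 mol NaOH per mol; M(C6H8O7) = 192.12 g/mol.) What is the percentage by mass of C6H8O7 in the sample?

Total n(NaOH) added = 0.1912 x 0.03033 = 0.005799 mol.
n(HClO4) used = 0.1799 x 0.01884 = 0.003389 mol, which equals the excess n(NaOH).
So n(NaOH) consumed by the sample = 0.005799 - 0.003389 = 0.002410 mol.
n(C6H8O7) = 0.002410 / 3 = 0.0008033 mol.
mass C6H8O7 = 0.0008033 x 192.12 = 0.1543 g, so %C6H8O7 = 0.1543/0.2425 x 100 = 63.6%.

63.6%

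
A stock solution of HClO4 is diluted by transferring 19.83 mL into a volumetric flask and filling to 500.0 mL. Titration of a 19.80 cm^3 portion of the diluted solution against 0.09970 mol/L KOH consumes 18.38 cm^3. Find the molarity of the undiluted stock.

n(KOH) = 0.09970 x 0.01838 = 0.001832 mol.
n(HClO4) in the aliquot = 0.001832 mol.
[diluted HClO4] = 0.001832 / 0.01980 = 0.09255 M.
Dilution factor = 500.0/19.83 = 25.21, so [stock] = 0.09255 x 25.21 = 2.33 M.

2.33 M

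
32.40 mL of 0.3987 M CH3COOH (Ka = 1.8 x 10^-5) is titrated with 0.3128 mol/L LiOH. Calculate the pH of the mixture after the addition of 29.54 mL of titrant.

Initial n(CH3COOH) = 0.3987 x 0.03240 = 0.01292 mol.
n(LiOH) added = 0.3128 x 0.02954 = 0.009240 mol, converting that many moles of CH3COOH to CH3COO-.
Remaining n(CH3COOH) = 0.003678 mol; n(CH3COO-) = 0.009240 mol.
By Henderson-Hasselbalch, pH = pKa + log([A^-]/[HA]) = 4.74 + log(0.009240/0.003678) = 4.74 + (+0.40) = 5.14.

5.14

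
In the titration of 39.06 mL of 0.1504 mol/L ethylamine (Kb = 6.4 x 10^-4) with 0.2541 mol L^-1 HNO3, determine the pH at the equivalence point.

5.92

n(C2H5NH2) = 0.1504 x 0.03906 = 0.005875 mol; V(HNO3) at equivalence = 0.005875/0.2541 = 0.02312 L.
At equivalence the base is fully converted to C2H5NH3+; total volume = 0.06218 L, so [C2H5NH3+] = 0.005875/0.06218 = 0.09448 M.
Ka(C2H5NH3+) = Kw/Kb = 1.0e-14 / 6.4 x 10^-4 = 1.56e-11.
[H^+] = sqrt(Ka x [C2H5NH3+]) = sqrt(1.56e-11 x 0.09448) = 1.22e-6 M.
pH = -log(1.22e-6) = 5.92.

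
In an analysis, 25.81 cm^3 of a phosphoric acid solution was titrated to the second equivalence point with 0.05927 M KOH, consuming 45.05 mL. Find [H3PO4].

n(KOH) = 0.05927 x 0.04505 = 0.002670 mol.
At the second equivalence point, 2 mol OH^- react per mol H3PO4, so n(H3PO4) = 0.002670 / 2 = 0.001335 mol.
[H3PO4] = 0.001335 / 0.02581 L = 0.0517 M.

0.0517 M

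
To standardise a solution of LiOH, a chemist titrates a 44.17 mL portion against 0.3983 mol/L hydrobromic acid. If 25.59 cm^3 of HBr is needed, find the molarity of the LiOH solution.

0.231 M

n(HBr) delivered = 0.3983 x 0.02559 = 0.01019 mol.
For a 1:1 reaction, n(LiOH) = 0.01019 mol.
[LiOH] = 0.01019 mol / 0.04417 L = 0.231 M.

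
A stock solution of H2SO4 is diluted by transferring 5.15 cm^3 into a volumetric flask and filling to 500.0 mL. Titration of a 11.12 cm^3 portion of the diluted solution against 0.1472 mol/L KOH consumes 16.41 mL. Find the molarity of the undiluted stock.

n(KOH) = 0.1472 x 0.01641 = 0.002416 mol.
n(H2SO4) in the aliquot = 0.002416 x 1/2 = 0.001208 mol.
[diluted H2SO4] = 0.001208 / 0.01112 = 0.1086 M.
Dilution factor = 500.0/5.150 = 97.09, so [stock] = 0.1086 x 97.09 = 10.5 M.

10.5 M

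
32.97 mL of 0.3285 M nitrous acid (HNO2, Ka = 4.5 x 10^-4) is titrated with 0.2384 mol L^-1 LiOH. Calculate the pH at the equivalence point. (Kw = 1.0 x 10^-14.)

8.24

n(HNO2) = 0.3285 x 0.03297 = 0.01083 mol; V(LiOH) at equivalence = 0.01083/0.2384 = 0.04543 L.
At equivalence all the acid is converted to NO2-; total volume = 0.03297 + 0.04543 = 0.07840 L, so [NO2-] = 0.01083/0.07840 = 0.1381 M.
Kb = Kw/Ka = 1.0e-14 / 4.5 x 10^-4 = 2.22e-11.
[OH^-] = sqrt(Kb x [NO2-]) = sqrt(2.22e-11 x 0.1381) = 1.75e-6 M.
pOH = 5.76, so pH = 14.00 - 5.76 = 8.24.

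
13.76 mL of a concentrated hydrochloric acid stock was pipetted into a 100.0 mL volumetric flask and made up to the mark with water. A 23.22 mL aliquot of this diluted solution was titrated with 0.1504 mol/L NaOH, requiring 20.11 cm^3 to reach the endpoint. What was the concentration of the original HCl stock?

n(NaOH) = 0.1504 x 0.02011 = 0.003025 mol.
n(HCl) in the aliquot = 0.003025 mol.
[diluted HCl] = 0.003025 / 0.02322 = 0.1303 M.
Dilution factor = 100.0/13.76 = 7.267, so [stock] = 0.1303 x 7.267 = 0.947 M.

0.947 M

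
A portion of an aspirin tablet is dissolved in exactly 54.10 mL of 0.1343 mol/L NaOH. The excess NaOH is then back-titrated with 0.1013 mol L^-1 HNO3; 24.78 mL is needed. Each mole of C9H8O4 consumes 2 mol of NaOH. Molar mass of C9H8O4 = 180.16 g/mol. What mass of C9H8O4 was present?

0.428 g

Total n(NaOH) added = 0.1343 x 0.05410 = 0.007266 mol.
n(HNO3) used = 0.1013 x 0.02478 = 0.002510 mol, which equals the excess n(NaOH).
So n(NaOH) consumed by the sample = 0.007266 - 0.002510 = 0.004755 mol.
n(C9H8O4) = 0.004755 / 2 = 0.002378 mol.
mass = 0.002378 mol x 180.16 g/mol = 0.428 g.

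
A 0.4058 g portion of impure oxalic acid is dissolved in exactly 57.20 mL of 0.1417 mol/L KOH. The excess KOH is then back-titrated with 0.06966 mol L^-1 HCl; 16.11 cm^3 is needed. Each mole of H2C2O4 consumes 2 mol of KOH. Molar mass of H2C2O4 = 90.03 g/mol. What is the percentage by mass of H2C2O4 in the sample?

77.5%

Total n(KOH) added = 0.1417 x 0.05720 = 0.008105 mol.
n(HCl) used = 0.06966 x 0.01611 = 0.001122 mol, which equals the excess n(KOH).
So n(KOH) consumed by the sample = 0.008105 - 0.001122 = 0.006983 mol.
n(H2C2O4) = 0.006983 / 2 = 0.003492 mol.
mass H2C2O4 = 0.003492 x 90.03 = 0.3143 g, so %H2C2O4 = 0.3143/0.4058 x 100 = 77.5%.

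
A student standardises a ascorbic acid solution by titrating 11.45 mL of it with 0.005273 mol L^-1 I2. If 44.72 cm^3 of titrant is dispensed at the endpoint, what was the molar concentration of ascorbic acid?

n(I2) = 0.005273 x 0.04472 = 0.0002358 mol.
From the balanced equation, 1 mol I2 reacts with 1 mol ascorbic acid, so n(ascorbic acid) = 0.0002358 x 1/1 = 0.0002358 mol.
[ascorbic acid] = 0.0002358 / 0.01145 L = 0.0206 M.

0.0206 M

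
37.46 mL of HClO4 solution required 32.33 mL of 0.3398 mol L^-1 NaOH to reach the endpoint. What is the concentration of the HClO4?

n(NaOH) delivered = 0.3398 x 0.03233 = 0.01099 mol.
For a 1:1 reaction, n(HClO4) = 0.01099 mol.
[HClO4] = 0.01099 mol / 0.03746 L = 0.293 M.

0.293 M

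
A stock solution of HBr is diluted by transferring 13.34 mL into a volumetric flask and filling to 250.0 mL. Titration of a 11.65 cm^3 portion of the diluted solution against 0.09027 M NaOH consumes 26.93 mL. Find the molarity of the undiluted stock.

n(NaOH) = 0.09027 x 0.02693 = 0.002431 mol.
n(HBr) in the aliquot = 0.002431 mol.
[diluted HBr] = 0.002431 / 0.01165 = 0.2087 M.
Dilution factor = 250.0/13.34 = 18.74, so [stock] = 0.2087 x 18.74 = 3.91 M.

3.91 M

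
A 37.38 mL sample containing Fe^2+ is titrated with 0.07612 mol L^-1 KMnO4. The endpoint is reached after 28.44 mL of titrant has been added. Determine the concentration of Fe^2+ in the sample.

n(KMnO4) = 0.07612 x 0.02844 = 0.002165 mol.
From the balanced equation, 1 mol KMnO4 reacts with 5 mol Fe^2+, so n(Fe^2+) = 0.002165 x 5/1 = 0.01082 mol.
[Fe^2+] = 0.01082 / 0.03738 L = 0.290 M.

0.290 M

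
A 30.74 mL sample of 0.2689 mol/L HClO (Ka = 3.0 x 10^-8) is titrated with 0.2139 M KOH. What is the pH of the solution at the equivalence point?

n(HClO) = 0.2689 x 0.03074 = 0.008266 mol; V(KOH) at equivalence = 0.008266/0.2139 = 0.03864 L.
At equivalence all the acid is converted to ClO-; total volume = 0.03074 + 0.03864 = 0.06938 L, so [ClO-] = 0.008266/0.06938 = 0.1191 M.
Kb = Kw/Ka = 1.0e-14 / 3.0 x 10^-8 = 3.33e-7.
[OH^-] = sqrt(Kb x [ClO-]) = sqrt(3.33e-7 x 0.1191) = 0.000199 M.
pOH = 3.70, so pH = 14.00 - 3.70 = 10.30.

10.30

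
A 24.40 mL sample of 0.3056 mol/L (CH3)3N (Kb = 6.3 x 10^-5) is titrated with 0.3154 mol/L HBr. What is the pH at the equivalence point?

5.30

n((CH3)3N) = 0.3056 x 0.02440 = 0.007457 mol; V(HBr) at equivalence = 0.007457/0.3154 = 0.02364 L.
At equivalence the base is fully converted to (CH3)3NH+; total volume = 0.04804 L, so [(CH3)3NH+] = 0.007457/0.04804 = 0.1552 M.
Ka((CH3)3NH+) = Kw/Kb = 1.0e-14 / 6.3 x 10^-5 = 1.59e-10.
[H^+] = sqrt(Ka x [(CH3)3NH+]) = sqrt(1.59e-10 x 0.1552) = 4.96e-6 M.
pH = -log(4.96e-6) = 5.30.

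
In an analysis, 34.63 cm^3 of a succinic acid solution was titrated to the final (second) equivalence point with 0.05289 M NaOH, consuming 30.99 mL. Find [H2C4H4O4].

0.0237 M

n(NaOH) = 0.05289 x 0.03099 = 0.001639 mol.
At the final (second) equivalence point, 2 mol OH^- react per mol H2C4H4O4, so n(H2C4H4O4) = 0.001639 / 2 = 0.0008195 mol.
[H2C4H4O4] = 0.0008195 / 0.03463 L = 0.0237 M.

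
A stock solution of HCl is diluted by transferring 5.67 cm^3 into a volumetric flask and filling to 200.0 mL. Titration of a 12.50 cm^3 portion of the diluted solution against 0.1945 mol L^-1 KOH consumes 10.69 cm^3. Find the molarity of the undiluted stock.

5.87 M

n(KOH) = 0.1945 x 0.01069 = 0.002079 mol.
n(HCl) in the aliquot = 0.002079 mol.
[diluted HCl] = 0.002079 / 0.01250 = 0.1663 M.
Dilution factor = 200.0/5.670 = 35.27, so [stock] = 0.1663 x 35.27 = 5.87 M.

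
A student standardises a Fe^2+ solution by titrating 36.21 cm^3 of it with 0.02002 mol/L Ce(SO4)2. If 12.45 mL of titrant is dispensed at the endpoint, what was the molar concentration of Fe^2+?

n(Ce(SO4)2) = 0.02002 x 0.01245 = 0.0002492 mol.
From the balanced equation, 1 mol Ce(SO4)2 reacts with 1 mol Fe^2+, so n(Fe^2+) = 0.0002492 x 1/1 = 0.0002492 mol.
[Fe^2+] = 0.0002492 / 0.03621 L = 0.00688 M.

0.00688 M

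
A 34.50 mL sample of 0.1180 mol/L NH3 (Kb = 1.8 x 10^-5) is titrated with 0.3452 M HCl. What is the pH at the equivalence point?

5.16

n(NH3) = 0.1180 x 0.03450 = 0.004071 mol; V(HCl) at equivalence = 0.004071/0.3452 = 0.01179 L.
At equivalence the base is fully converted to NH4+; total volume = 0.04629 L, so [NH4+] = 0.004071/0.04629 = 0.08794 M.
Ka(NH4+) = Kw/Kb = 1.0e-14 / 1.8 x 10^-5 = 5.56e-10.
[H^+] = sqrt(Ka x [NH4+]) = sqrt(5.56e-10 x 0.08794) = 6.99e-6 M.
pH = -log(6.99e-6) = 5.16.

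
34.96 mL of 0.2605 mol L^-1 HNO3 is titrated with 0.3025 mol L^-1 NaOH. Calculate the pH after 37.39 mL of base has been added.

12.48

n(acid) = 0.2605 x 0.03496 = 0.009107 mol; n(NaOH) added = 0.3025 x 0.03739 = 0.01131 mol.
Base is in excess by 0.01131 - 0.009107 = 0.002203 mol in a total volume of 0.07235 L.
[OH^-] = 0.002203/0.07235 = 0.03045 M, so pOH = 1.52 and pH = 14.00 - 1.52 = 12.48.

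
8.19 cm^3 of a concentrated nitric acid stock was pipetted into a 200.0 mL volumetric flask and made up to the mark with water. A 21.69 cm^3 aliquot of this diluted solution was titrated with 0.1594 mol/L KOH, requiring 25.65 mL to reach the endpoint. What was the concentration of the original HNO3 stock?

n(KOH) = 0.1594 x 0.02565 = 0.004089 mol.
n(HNO3) in the aliquot = 0.004089 mol.
[diluted HNO3] = 0.004089 / 0.02169 = 0.1885 M.
Dilution factor = 200.0/8.190 = 24.42, so [stock] = 0.1885 x 24.42 = 4.60 M.

4.60 M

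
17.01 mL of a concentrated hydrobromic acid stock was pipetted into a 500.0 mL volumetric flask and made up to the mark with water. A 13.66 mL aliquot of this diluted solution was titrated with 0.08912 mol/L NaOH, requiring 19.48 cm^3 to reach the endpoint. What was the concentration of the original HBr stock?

3.74 M

n(NaOH) = 0.08912 x 0.01948 = 0.001736 mol.
n(HBr) in the aliquot = 0.001736 mol.
[diluted HBr] = 0.001736 / 0.01366 = 0.1271 M.
Dilution factor = 500.0/17.01 = 29.39, so [stock] = 0.1271 x 29.39 = 3.74 M.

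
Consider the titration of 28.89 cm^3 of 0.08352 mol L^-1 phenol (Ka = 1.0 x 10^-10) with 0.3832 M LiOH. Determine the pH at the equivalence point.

n(C6H5OH) = 0.08352 x 0.02889 = 0.002413 mol; V(LiOH) at equivalence = 0.002413/0.3832 = 0.006297 L.
At equivalence all the acid is converted to C6H5O-; total volume = 0.02889 + 0.006297 = 0.03519 L, so [C6H5O-] = 0.002413/0.03519 = 0.06857 M.
Kb = Kw/Ka = 1.0e-14 / 1.0 x 10^-10 = 0.000100.
[OH^-] = sqrt(Kb x [C6H5O-]) = sqrt(0.000100 x 0.06857) = 0.00262 M.
pOH = 2.58, so pH = 14.00 - 2.58 = 11.42.

11.42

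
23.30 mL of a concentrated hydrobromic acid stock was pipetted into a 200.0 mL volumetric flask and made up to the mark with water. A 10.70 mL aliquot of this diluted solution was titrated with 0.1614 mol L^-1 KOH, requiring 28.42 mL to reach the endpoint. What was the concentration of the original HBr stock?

3.68 M

n(KOH) = 0.1614 x 0.02842 = 0.004587 mol.
n(HBr) in the aliquot = 0.004587 mol.
[diluted HBr] = 0.004587 / 0.01070 = 0.4287 M.
Dilution factor = 200.0/23.30 = 8.584, so [stock] = 0.4287 x 8.584 = 3.68 M.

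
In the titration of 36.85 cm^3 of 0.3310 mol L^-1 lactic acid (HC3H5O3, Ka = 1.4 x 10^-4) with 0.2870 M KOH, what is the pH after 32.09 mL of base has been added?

4.34

Initial n(HC3H5O3) = 0.3310 x 0.03685 = 0.01220 mol.
n(KOH) added = 0.2870 x 0.03209 = 0.009210 mol, converting that many moles of HC3H5O3 to C3H5O3-.
Remaining n(HC3H5O3) = 0.002988 mol; n(C3H5O3-) = 0.009210 mol.
By Henderson-Hasselbalch, pH = pKa + log([A^-]/[HA]) = 3.85 + log(0.009210/0.002988) = 3.85 + (+0.49) = 4.34.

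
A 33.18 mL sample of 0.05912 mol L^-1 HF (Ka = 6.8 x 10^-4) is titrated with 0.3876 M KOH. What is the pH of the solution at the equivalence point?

7.94

n(HF) = 0.05912 x 0.03318 = 0.001962 mol; V(KOH) at equivalence = 0.001962/0.3876 = 0.005061 L.
At equivalence all the acid is converted to F-; total volume = 0.03318 + 0.005061 = 0.03824 L, so [F-] = 0.001962/0.03824 = 0.05130 M.
Kb = Kw/Ka = 1.0e-14 / 6.8 x 10^-4 = 1.47e-11.
[OH^-] = sqrt(Kb x [F-]) = sqrt(1.47e-11 x 0.05130) = 8.69e-7 M.
pOH = 6.06, so pH = 14.00 - 6.06 = 7.94.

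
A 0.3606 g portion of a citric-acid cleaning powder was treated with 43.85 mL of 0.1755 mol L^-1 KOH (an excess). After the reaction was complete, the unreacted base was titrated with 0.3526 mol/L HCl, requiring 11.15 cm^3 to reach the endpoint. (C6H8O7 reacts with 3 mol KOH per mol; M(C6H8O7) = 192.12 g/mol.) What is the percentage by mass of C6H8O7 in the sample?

Total n(KOH) added = 0.1755 x 0.04385 = 0.007696 mol.
n(HCl) used = 0.3526 x 0.01115 = 0.003931 mol, which equals the excess n(KOH).
So n(KOH) consumed by the sample = 0.007696 - 0.003931 = 0.003764 mol.
n(C6H8O7) = 0.003764 / 3 = 0.001255 mol.
mass C6H8O7 = 0.001255 x 192.12 = 0.2411 g, so %C6H8O7 = 0.2411/0.3606 x 100 = 66.8%.

66.8%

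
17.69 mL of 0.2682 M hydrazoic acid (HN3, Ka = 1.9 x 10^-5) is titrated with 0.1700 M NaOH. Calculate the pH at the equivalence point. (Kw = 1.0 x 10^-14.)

n(HN3) = 0.2682 x 0.01769 = 0.004744 mol; V(NaOH) at equivalence = 0.004744/0.1700 = 0.02791 L.
At equivalence all the acid is converted to N3-; total volume = 0.01769 + 0.02791 = 0.04560 L, so [N3-] = 0.004744/0.04560 = 0.1040 M.
Kb = Kw/Ka = 1.0e-14 / 1.9 x 10^-5 = 5.26e-10.
[OH^-] = sqrt(Kb x [N3-]) = sqrt(5.26e-10 x 0.1040) = 7.40e-6 M.
pOH = 5.13, so pH = 14.00 - 5.13 = 8.87.

8.87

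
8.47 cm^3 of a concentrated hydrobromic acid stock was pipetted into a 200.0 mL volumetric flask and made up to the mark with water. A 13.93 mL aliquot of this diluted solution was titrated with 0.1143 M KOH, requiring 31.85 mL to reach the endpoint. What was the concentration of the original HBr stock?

6.17 M

n(KOH) = 0.1143 x 0.03185 = 0.003640 mol.
n(HBr) in the aliquot = 0.003640 mol.
[diluted HBr] = 0.003640 / 0.01393 = 0.2613 M.
Dilution factor = 200.0/8.470 = 23.61, so [stock] = 0.2613 x 23.61 = 6.17 M.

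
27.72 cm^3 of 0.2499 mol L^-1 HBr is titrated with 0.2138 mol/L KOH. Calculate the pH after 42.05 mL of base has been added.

n(acid) = 0.2499 x 0.02772 = 0.006927 mol; n(KOH) added = 0.2138 x 0.04205 = 0.008990 mol.
Base is in excess by 0.008990 - 0.006927 = 0.002063 mol in a total volume of 0.06977 L.
[OH^-] = 0.002063/0.06977 = 0.02957 M, so pOH = 1.53 and pH = 14.00 - 1.53 = 12.47.

12.47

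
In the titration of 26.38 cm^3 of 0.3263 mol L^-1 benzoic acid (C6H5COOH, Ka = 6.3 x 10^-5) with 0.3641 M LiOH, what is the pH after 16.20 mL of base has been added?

Initial n(C6H5COOH) = 0.3263 x 0.02638 = 0.008608 mol.
n(LiOH) added = 0.3641 x 0.01620 = 0.005898 mol, converting that many moles of C6H5COOH to C6H5COO-.
Remaining n(C6H5COOH) = 0.002709 mol; n(C6H5COO-) = 0.005898 mol.
By Henderson-Hasselbalch, pH = pKa + log([A^-]/[HA]) = 4.20 + log(0.005898/0.002709) = 4.20 + (+0.34) = 4.54.

4.54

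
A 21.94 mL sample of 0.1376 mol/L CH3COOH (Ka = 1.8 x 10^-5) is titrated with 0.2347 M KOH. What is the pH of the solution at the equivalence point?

8.84

n(CH3COOH) = 0.1376 x 0.02194 = 0.003019 mol; V(KOH) at equivalence = 0.003019/0.2347 = 0.01286 L.
At equivalence all the acid is converted to CH3COO-; total volume = 0.02194 + 0.01286 = 0.03480 L, so [CH3COO-] = 0.003019/0.03480 = 0.08674 M.
Kb = Kw/Ka = 1.0e-14 / 1.8 x 10^-5 = 5.56e-10.
[OH^-] = sqrt(Kb x [CH3COO-]) = sqrt(5.56e-10 x 0.08674) = 6.94e-6 M.
pOH = 5.16, so pH = 14.00 - 5.16 = 8.84.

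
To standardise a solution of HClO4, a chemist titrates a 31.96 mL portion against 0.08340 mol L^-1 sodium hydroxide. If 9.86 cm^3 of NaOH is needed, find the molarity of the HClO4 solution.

n(NaOH) delivered = 0.08340 x 0.009860 = 0.0008223 mol.
For a 1:1 reaction, n(HClO4) = 0.0008223 mol.
[HClO4] = 0.0008223 mol / 0.03196 L = 0.0257 M.

0.0257 M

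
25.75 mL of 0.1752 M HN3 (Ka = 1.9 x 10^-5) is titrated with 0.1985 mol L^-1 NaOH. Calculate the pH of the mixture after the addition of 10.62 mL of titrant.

4.66

Initial n(HN3) = 0.1752 x 0.02575 = 0.004511 mol.
n(NaOH) added = 0.1985 x 0.01062 = 0.002108 mol, converting that many moles of HN3 to N3-.
Remaining n(HN3) = 0.002403 mol; n(N3-) = 0.002108 mol.
By Henderson-Hasselbalch, pH = pKa + log([A^-]/[HA]) = 4.72 + log(0.002108/0.002403) = 4.72 + (-0.06) = 4.66.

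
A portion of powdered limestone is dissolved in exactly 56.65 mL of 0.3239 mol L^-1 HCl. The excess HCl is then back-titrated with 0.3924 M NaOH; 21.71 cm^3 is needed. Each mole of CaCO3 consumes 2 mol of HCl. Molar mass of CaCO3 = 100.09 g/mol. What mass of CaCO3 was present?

Total n(HCl) added = 0.3239 x 0.05665 = 0.01835 mol.
n(NaOH) used = 0.3924 x 0.02171 = 0.008519 mol, which equals the excess n(HCl).
So n(HCl) consumed by the sample = 0.01835 - 0.008519 = 0.009830 mol.
n(CaCO3) = 0.009830 / 2 = 0.004915 mol.
mass = 0.004915 mol x 100.09 g/mol = 0.492 g.

0.492 g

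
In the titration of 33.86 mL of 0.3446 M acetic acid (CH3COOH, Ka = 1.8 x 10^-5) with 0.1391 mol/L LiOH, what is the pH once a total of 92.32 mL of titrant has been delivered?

11.97

n(acid) = 0.3446 x 0.03386 = 0.01167 mol; n(LiOH) added = 0.1391 x 0.09232 = 0.01284 mol.
Base is in excess by 0.01284 - 0.01167 = 0.001174 mol in a total volume of 0.1262 L.
[OH^-] = 0.001174/0.1262 = 0.009301 M, so pOH = 2.03 and pH = 14.00 - 2.03 = 11.97.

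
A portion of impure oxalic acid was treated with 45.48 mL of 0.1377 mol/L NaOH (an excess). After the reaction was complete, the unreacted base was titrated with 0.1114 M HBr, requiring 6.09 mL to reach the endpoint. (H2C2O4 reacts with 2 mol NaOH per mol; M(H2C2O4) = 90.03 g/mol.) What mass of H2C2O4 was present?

0.251 g

Total n(NaOH) added = 0.1377 x 0.04548 = 0.006263 mol.
n(HBr) used = 0.1114 x 0.006090 = 0.0006784 mol, which equals the excess n(NaOH).
So n(NaOH) consumed by the sample = 0.006263 - 0.0006784 = 0.005584 mol.
n(H2C2O4) = 0.005584 / 2 = 0.002792 mol.
mass = 0.002792 mol x 90.03 g/mol = 0.251 g.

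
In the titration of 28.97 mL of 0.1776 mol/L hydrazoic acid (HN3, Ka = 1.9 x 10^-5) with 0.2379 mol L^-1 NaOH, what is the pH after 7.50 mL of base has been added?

4.45

Initial n(HN3) = 0.1776 x 0.02897 = 0.005145 mol.
n(NaOH) added = 0.2379 x 0.007500 = 0.001784 mol, converting that many moles of HN3 to N3-.
Remaining n(HN3) = 0.003361 mol; n(N3-) = 0.001784 mol.
By Henderson-Hasselbalch, pH = pKa + log([A^-]/[HA]) = 4.72 + log(0.001784/0.003361) = 4.72 + (-0.27) = 4.45.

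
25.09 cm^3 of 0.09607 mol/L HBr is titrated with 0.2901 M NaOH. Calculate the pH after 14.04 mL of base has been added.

n(acid) = 0.09607 x 0.02509 = 0.002410 mol; n(NaOH) added = 0.2901 x 0.01404 = 0.004073 mol.
Base is in excess by 0.004073 - 0.002410 = 0.001663 mol in a total volume of 0.03913 L.
[OH^-] = 0.001663/0.03913 = 0.04249 M, so pOH = 1.37 and pH = 14.00 - 1.37 = 12.63.

12.63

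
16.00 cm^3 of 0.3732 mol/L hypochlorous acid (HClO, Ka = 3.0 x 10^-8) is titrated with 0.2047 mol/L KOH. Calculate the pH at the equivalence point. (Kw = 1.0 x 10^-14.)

10.32

n(HClO) = 0.3732 x 0.01600 = 0.005971 mol; V(KOH) at equivalence = 0.005971/0.2047 = 0.02917 L.
At equivalence all the acid is converted to ClO-; total volume = 0.01600 + 0.02917 = 0.04517 L, so [ClO-] = 0.005971/0.04517 = 0.1322 M.
Kb = Kw/Ka = 1.0e-14 / 3.0 x 10^-8 = 3.33e-7.
[OH^-] = sqrt(Kb x [ClO-]) = sqrt(3.33e-7 x 0.1322) = 0.000210 M.
pOH = 3.68, so pH = 14.00 - 3.68 = 10.32.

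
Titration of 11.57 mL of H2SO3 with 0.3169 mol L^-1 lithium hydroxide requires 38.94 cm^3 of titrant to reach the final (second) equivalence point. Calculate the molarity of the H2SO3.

0.533 M

n(LiOH) = 0.3169 x 0.03894 = 0.01234 mol.
At the final (second) equivalence point, 2 mol OH^- react per mol H2SO3, so n(H2SO3) = 0.01234 / 2 = 0.006170 mol.
[H2SO3] = 0.006170 / 0.01157 L = 0.533 M.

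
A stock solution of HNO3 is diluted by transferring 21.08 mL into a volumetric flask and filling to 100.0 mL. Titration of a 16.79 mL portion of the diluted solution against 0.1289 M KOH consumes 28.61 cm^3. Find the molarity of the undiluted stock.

1.04 M

n(KOH) = 0.1289 x 0.02861 = 0.003688 mol.
n(HNO3) in the aliquot = 0.003688 mol.
[diluted HNO3] = 0.003688 / 0.01679 = 0.2196 M.
Dilution factor = 100.0/21.08 = 4.744, so [stock] = 0.2196 x 4.744 = 1.04 M.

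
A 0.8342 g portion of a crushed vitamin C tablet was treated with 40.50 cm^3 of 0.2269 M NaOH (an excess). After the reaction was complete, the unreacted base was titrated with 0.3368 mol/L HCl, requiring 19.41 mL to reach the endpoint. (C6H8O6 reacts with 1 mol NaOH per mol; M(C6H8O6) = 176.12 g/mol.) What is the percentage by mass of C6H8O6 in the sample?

Total n(NaOH) added = 0.2269 x 0.04050 = 0.009189 mol.
n(HCl) used = 0.3368 x 0.01941 = 0.006537 mol, which equals the excess n(NaOH).
So n(NaOH) consumed by the sample = 0.009189 - 0.006537 = 0.002652 mol.
n(C6H8O6) = 0.002652 / 1 = 0.002652 mol.
mass C6H8O6 = 0.002652 x 176.12 = 0.4671 g, so %C6H8O6 = 0.4671/0.8342 x 100 = 56.0%.

56.0%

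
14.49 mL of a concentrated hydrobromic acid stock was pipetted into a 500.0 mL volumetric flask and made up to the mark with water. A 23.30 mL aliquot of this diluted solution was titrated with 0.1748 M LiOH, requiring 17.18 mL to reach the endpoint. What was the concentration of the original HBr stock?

4.45 M

n(LiOH) = 0.1748 x 0.01718 = 0.003003 mol.
n(HBr) in the aliquot = 0.003003 mol.
[diluted HBr] = 0.003003 / 0.02330 = 0.1289 M.
Dilution factor = 500.0/14.49 = 34.51, so [stock] = 0.1289 x 34.51 = 4.45 M.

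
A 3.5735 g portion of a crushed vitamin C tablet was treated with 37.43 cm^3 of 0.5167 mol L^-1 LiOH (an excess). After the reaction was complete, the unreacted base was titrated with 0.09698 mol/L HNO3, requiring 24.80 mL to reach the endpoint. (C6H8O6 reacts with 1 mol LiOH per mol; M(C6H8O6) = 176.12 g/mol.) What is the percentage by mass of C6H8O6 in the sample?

83.5%

Total n(LiOH) added = 0.5167 x 0.03743 = 0.01934 mol.
n(HNO3) used = 0.09698 x 0.02480 = 0.002405 mol, which equals the excess n(LiOH).
So n(LiOH) consumed by the sample = 0.01934 - 0.002405 = 0.01693 mol.
n(C6H8O6) = 0.01693 / 1 = 0.01693 mol.
mass C6H8O6 = 0.01693 x 176.12 = 2.983 g, so %C6H8O6 = 2.983/3.5735 x 100 = 83.5%.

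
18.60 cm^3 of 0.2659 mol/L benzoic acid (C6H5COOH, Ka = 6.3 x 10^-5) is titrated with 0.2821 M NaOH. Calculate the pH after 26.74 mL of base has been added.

12.76

n(acid) = 0.2659 x 0.01860 = 0.004946 mol; n(NaOH) added = 0.2821 x 0.02674 = 0.007543 mol.
Base is in excess by 0.007543 - 0.004946 = 0.002598 mol in a total volume of 0.04534 L.
[OH^-] = 0.002598/0.04534 = 0.05729 M, so pOH = 1.24 and pH = 14.00 - 1.24 = 12.76.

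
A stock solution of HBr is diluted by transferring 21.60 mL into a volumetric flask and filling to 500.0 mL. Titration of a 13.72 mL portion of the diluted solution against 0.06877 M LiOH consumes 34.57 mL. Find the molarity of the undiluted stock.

4.01 M

n(LiOH) = 0.06877 x 0.03457 = 0.002377 mol.
n(HBr) in the aliquot = 0.002377 mol.
[diluted HBr] = 0.002377 / 0.01372 = 0.1733 M.
Dilution factor = 500.0/21.60 = 23.15, so [stock] = 0.1733 x 23.15 = 4.01 M.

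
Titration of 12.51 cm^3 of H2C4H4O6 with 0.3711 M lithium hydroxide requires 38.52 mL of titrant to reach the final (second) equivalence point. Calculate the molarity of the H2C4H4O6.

n(LiOH) = 0.3711 x 0.03852 = 0.01429 mol.
At the final (second) equivalence point, 2 mol OH^- react per mol H2C4H4O6, so n(H2C4H4O6) = 0.01429 / 2 = 0.007147 mol.
[H2C4H4O6] = 0.007147 / 0.01251 L = 0.571 M.

0.571 M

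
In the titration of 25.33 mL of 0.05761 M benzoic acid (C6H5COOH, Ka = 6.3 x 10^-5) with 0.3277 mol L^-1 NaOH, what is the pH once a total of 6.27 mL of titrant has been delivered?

n(acid) = 0.05761 x 0.02533 = 0.001459 mol; n(NaOH) added = 0.3277 x 0.006270 = 0.002055 mol.
Base is in excess by 0.002055 - 0.001459 = 0.0005954 mol in a total volume of 0.03160 L.
[OH^-] = 0.0005954/0.03160 = 0.01884 M, so pOH = 1.72 and pH = 14.00 - 1.72 = 12.28.

12.28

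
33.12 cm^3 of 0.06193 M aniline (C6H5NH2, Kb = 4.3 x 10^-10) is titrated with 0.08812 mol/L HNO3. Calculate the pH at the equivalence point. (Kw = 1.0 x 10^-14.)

3.04

n(C6H5NH2) = 0.06193 x 0.03312 = 0.002051 mol; V(HNO3) at equivalence = 0.002051/0.08812 = 0.02328 L.
At equivalence the base is fully converted to C6H5NH3+; total volume = 0.05640 L, so [C6H5NH3+] = 0.002051/0.05640 = 0.03637 M.
Ka(C6H5NH3+) = Kw/Kb = 1.0e-14 / 4.3 x 10^-10 = 2.33e-5.
[H^+] = sqrt(Ka x [C6H5NH3+]) = sqrt(2.33e-5 x 0.03637) = 0.000920 M.
pH = -log(0.000920) = 3.04.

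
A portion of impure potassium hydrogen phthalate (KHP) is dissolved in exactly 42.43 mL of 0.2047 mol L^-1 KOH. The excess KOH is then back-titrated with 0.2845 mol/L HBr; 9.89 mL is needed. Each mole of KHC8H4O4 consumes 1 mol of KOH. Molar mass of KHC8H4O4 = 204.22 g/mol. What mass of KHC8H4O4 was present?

Total n(KOH) added = 0.2047 x 0.04243 = 0.008685 mol.
n(HBr) used = 0.2845 x 0.009890 = 0.002814 mol, which equals the excess n(KOH).
So n(KOH) consumed by the sample = 0.008685 - 0.002814 = 0.005872 mol.
n(KHC8H4O4) = 0.005872 / 1 = 0.005872 mol.
mass = 0.005872 mol x 204.22 g/mol = 1.20 g.

1.20 g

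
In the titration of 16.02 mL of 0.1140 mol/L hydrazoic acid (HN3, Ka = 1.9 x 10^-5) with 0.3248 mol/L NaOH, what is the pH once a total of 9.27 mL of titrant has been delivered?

12.67

n(acid) = 0.1140 x 0.01602 = 0.001826 mol; n(NaOH) added = 0.3248 x 0.009270 = 0.003011 mol.
Base is in excess by 0.003011 - 0.001826 = 0.001185 mol in a total volume of 0.02529 L.
[OH^-] = 0.001185/0.02529 = 0.04684 M, so pOH = 1.33 and pH = 14.00 - 1.33 = 12.67.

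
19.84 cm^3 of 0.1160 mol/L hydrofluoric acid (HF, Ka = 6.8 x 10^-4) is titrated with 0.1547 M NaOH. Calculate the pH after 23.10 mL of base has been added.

12.47

n(acid) = 0.1160 x 0.01984 = 0.002301 mol; n(NaOH) added = 0.1547 x 0.02310 = 0.003574 mol.
Base is in excess by 0.003574 - 0.002301 = 0.001272 mol in a total volume of 0.04294 L.
[OH^-] = 0.001272/0.04294 = 0.02963 M, so pOH = 1.53 and pH = 14.00 - 1.53 = 12.47.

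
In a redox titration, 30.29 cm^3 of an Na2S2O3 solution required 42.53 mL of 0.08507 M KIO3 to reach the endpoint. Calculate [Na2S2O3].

0.717 M

n(KIO3) = 0.08507 x 0.04253 = 0.003618 mol.
From the balanced equation, 1 mol KIO3 reacts with 6 mol Na2S2O3, so n(Na2S2O3) = 0.003618 x 6/1 = 0.02171 mol.
[Na2S2O3] = 0.02171 / 0.03029 L = 0.717 M.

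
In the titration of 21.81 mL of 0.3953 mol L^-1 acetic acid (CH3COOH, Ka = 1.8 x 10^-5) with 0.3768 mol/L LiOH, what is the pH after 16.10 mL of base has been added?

5.12

Initial n(CH3COOH) = 0.3953 x 0.02181 = 0.008621 mol.
n(LiOH) added = 0.3768 x 0.01610 = 0.006066 mol, converting that many moles of CH3COOH to CH3COO-.
Remaining n(CH3COOH) = 0.002555 mol; n(CH3COO-) = 0.006066 mol.
By Henderson-Hasselbalch, pH = pKa + log([A^-]/[HA]) = 4.74 + log(0.006066/0.002555) = 4.74 + (+0.38) = 5.12.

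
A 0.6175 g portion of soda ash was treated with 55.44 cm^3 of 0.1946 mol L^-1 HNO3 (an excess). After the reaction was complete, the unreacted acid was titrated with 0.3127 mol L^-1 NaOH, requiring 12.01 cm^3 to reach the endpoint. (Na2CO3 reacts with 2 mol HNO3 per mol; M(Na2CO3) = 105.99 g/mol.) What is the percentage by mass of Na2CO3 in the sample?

Total n(HNO3) added = 0.1946 x 0.05544 = 0.01079 mol.
n(NaOH) used = 0.3127 x 0.01201 = 0.003756 mol, which equals the excess n(HNO3).
So n(HNO3) consumed by the sample = 0.01079 - 0.003756 = 0.007033 mol.
n(Na2CO3) = 0.007033 / 2 = 0.003517 mol.
mass Na2CO3 = 0.003517 x 105.99 = 0.3727 g, so %Na2CO3 = 0.3727/0.6175 x 100 = 60.4%.

60.4%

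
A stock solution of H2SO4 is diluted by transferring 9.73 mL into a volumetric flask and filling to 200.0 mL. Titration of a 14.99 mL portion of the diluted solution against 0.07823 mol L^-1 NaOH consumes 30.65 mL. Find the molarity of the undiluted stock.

n(NaOH) = 0.07823 x 0.03065 = 0.002398 mol.
n(H2SO4) in the aliquot = 0.002398 x 1/2 = 0.001199 mol.
[diluted H2SO4] = 0.001199 / 0.01499 = 0.07998 M.
Dilution factor = 200.0/9.730 = 20.55, so [stock] = 0.07998 x 20.55 = 1.64 M.

1.64 M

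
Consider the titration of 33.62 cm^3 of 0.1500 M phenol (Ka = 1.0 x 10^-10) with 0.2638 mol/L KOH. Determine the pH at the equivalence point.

n(C6H5OH) = 0.1500 x 0.03362 = 0.005043 mol; V(KOH) at equivalence = 0.005043/0.2638 = 0.01912 L.
At equivalence all the acid is converted to C6H5O-; total volume = 0.03362 + 0.01912 = 0.05274 L, so [C6H5O-] = 0.005043/0.05274 = 0.09563 M.
Kb = Kw/Ka = 1.0e-14 / 1.0 x 10^-10 = 0.000100.
[OH^-] = sqrt(Kb x [C6H5O-]) = sqrt(0.000100 x 0.09563) = 0.00309 M.
pOH = 2.51, so pH = 14.00 - 2.51 = 11.49.

11.49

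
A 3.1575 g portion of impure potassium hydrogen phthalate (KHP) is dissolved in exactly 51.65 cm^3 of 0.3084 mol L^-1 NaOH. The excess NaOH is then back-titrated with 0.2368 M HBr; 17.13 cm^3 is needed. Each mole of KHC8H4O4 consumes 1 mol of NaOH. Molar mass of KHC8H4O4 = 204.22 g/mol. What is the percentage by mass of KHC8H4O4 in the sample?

Total n(NaOH) added = 0.3084 x 0.05165 = 0.01593 mol.
n(HBr) used = 0.2368 x 0.01713 = 0.004056 mol, which equals the excess n(NaOH).
So n(NaOH) consumed by the sample = 0.01593 - 0.004056 = 0.01187 mol.
n(KHC8H4O4) = 0.01187 / 1 = 0.01187 mol.
mass KHC8H4O4 = 0.01187 x 204.22 = 2.425 g, so %KHC8H4O4 = 2.425/3.1575 x 100 = 76.8%.

76.8%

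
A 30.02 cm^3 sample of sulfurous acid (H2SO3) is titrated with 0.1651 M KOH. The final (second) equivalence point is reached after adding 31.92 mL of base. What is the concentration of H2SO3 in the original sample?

0.0878 M

n(KOH) = 0.1651 x 0.03192 = 0.005270 mol.
At the final (second) equivalence point, 2 mol OH^- react per mol H2SO3, so n(H2SO3) = 0.005270 / 2 = 0.002635 mol.
[H2SO3] = 0.002635 / 0.03002 L = 0.0878 M.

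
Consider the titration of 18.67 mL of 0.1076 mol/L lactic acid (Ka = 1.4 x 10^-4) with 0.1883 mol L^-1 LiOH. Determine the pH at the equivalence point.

8.34

n(HC3H5O3) = 0.1076 x 0.01867 = 0.002009 mol; V(LiOH) at equivalence = 0.002009/0.1883 = 0.01067 L.
At equivalence all the acid is converted to C3H5O3-; total volume = 0.01867 + 0.01067 = 0.02934 L, so [C3H5O3-] = 0.002009/0.02934 = 0.06847 M.
Kb = Kw/Ka = 1.0e-14 / 1.4 x 10^-4 = 7.14e-11.
[OH^-] = sqrt(Kb x [C3H5O3-]) = sqrt(7.14e-11 x 0.06847) = 2.21e-6 M.
pOH = 5.66, so pH = 14.00 - 5.66 = 8.34.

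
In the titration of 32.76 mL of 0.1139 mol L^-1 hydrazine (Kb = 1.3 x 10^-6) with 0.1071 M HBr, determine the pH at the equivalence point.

n(N2H4) = 0.1139 x 0.03276 = 0.003731 mol; V(HBr) at equivalence = 0.003731/0.1071 = 0.03484 L.
At equivalence the base is fully converted to N2H5+; total volume = 0.06760 L, so [N2H5+] = 0.003731/0.06760 = 0.05520 M.
Ka(N2H5+) = Kw/Kb = 1.0e-14 / 1.3 x 10^-6 = 7.69e-9.
[H^+] = sqrt(Ka x [N2H5+]) = sqrt(7.69e-9 x 0.05520) = 2.06e-5 M.
pH = -log(2.06e-5) = 4.69.

4.69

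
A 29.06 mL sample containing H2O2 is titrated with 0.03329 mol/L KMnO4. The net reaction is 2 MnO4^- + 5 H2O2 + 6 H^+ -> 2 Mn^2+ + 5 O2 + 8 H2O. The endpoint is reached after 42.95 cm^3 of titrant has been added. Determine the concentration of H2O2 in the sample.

n(KMnO4) = 0.03329 x 0.04295 = 0.001430 mol.
From the balanced equation, 2 mol KMnO4 reacts with 5 mol H2O2, so n(H2O2) = 0.001430 x 5/2 = 0.003575 mol.
[H2O2] = 0.003575 / 0.02906 L = 0.123 M.

0.123 M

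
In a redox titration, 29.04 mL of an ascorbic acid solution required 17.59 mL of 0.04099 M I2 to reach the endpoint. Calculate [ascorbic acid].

0.0248 M

n(I2) = 0.04099 x 0.01759 = 0.0007210 mol.
From the balanced equation, 1 mol I2 reacts with 1 mol ascorbic acid, so n(ascorbic acid) = 0.0007210 x 1/1 = 0.0007210 mol.
[ascorbic acid] = 0.0007210 / 0.02904 L = 0.0248 M.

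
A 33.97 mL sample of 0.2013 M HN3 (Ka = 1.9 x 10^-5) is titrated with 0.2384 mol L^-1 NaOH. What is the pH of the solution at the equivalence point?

8.88

n(HN3) = 0.2013 x 0.03397 = 0.006838 mol; V(NaOH) at equivalence = 0.006838/0.2384 = 0.02868 L.
At equivalence all the acid is converted to N3-; total volume = 0.03397 + 0.02868 = 0.06265 L, so [N3-] = 0.006838/0.06265 = 0.1091 M.
Kb = Kw/Ka = 1.0e-14 / 1.9 x 10^-5 = 5.26e-10.
[OH^-] = sqrt(Kb x [N3-]) = sqrt(5.26e-10 x 0.1091) = 7.58e-6 M.
pOH = 5.12, so pH = 14.00 - 5.12 = 8.88.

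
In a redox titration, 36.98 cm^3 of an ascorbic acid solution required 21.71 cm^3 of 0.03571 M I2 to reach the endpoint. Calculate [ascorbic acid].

n(I2) = 0.03571 x 0.02171 = 0.0007753 mol.
From the balanced equation, 1 mol I2 reacts with 1 mol ascorbic acid, so n(ascorbic acid) = 0.0007753 x 1/1 = 0.0007753 mol.
[ascorbic acid] = 0.0007753 / 0.03698 L = 0.0210 M.

0.0210 M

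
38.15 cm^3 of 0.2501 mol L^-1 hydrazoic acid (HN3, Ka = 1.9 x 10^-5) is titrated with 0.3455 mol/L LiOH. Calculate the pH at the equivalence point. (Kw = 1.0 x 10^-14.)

n(HN3) = 0.2501 x 0.03815 = 0.009541 mol; V(LiOH) at equivalence = 0.009541/0.3455 = 0.02762 L.
At equivalence all the acid is converted to N3-; total volume = 0.03815 + 0.02762 = 0.06577 L, so [N3-] = 0.009541/0.06577 = 0.1451 M.
Kb = Kw/Ka = 1.0e-14 / 1.9 x 10^-5 = 5.26e-10.
[OH^-] = sqrt(Kb x [N3-]) = sqrt(5.26e-10 x 0.1451) = 8.74e-6 M.
pOH = 5.06, so pH = 14.00 - 5.06 = 8.94.

8.94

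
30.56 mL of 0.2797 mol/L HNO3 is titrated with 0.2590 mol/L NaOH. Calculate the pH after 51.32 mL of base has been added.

n(acid) = 0.2797 x 0.03056 = 0.008548 mol; n(NaOH) added = 0.2590 x 0.05132 = 0.01329 mol.
Base is in excess by 0.01329 - 0.008548 = 0.004744 mol in a total volume of 0.08188 L.
[OH^-] = 0.004744/0.08188 = 0.05794 M, so pOH = 1.24 and pH = 14.00 - 1.24 = 12.76.

12.76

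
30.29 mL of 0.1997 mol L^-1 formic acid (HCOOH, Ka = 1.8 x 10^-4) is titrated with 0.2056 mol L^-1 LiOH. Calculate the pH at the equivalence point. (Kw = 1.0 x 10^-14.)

n(HCOOH) = 0.1997 x 0.03029 = 0.006049 mol; V(LiOH) at equivalence = 0.006049/0.2056 = 0.02942 L.
At equivalence all the acid is converted to HCOO-; total volume = 0.03029 + 0.02942 = 0.05971 L, so [HCOO-] = 0.006049/0.05971 = 0.1013 M.
Kb = Kw/Ka = 1.0e-14 / 1.8 x 10^-4 = 5.56e-11.
[OH^-] = sqrt(Kb x [HCOO-]) = sqrt(5.56e-11 x 0.1013) = 2.37e-6 M.
pOH = 5.62, so pH = 14.00 - 5.62 = 8.38.

8.38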